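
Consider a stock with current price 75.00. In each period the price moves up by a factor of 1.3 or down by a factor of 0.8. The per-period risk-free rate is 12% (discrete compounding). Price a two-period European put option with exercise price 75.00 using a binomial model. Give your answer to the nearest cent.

Risk-neutral probability p = (1 + 0.12 − 0.8)/(1.3 − 0.8) = 0.3200/0.5000 = 0.6400
Terminal stock prices: S_uu = 126.8, S_ud = 78, S_dd = 48
Terminal payoffs (K − S): max(-51.75, 0) = 0, max(-3, 0) = 0, max(27, 0) = 27
Node u (S = 97.5): V_u = 1/1.12·[0.6400·0.0000 + 0.3600·0.0000] = 0.0000
Node d (S = 60): V_d = 1/1.12·[0.6400·0.0000 + 0.3600·27.0000] = 8.6786
Node 0 (S = 75): V_0 = 1/1.12·[0.6400·0.0000 + 0.3600·8.6786] = 2.7895

2.79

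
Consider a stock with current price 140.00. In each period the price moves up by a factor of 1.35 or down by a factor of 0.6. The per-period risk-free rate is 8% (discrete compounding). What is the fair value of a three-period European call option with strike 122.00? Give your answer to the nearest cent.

57.21

Risk-neutral probability p = (1 + 0.08 − 0.6)/(1.35 − 0.6) = 0.4800/0.7500 = 0.6400
Terminal stock prices: S_uuu = 344.5, S_uud = 153.1, S_udd = 68.04, S_ddd = 30.24
Terminal payoffs (S − K): max(222.5, 0) = 222.5, max(31.09, 0) = 31.09, max(-53.96, 0) = 0, max(-91.76, 0) = 0
Node uu (S = 255.2): V_uu = 1/1.08·[0.6400·222.4525 + 0.3600·31.0900] = 142.1870
Node ud (S = 113.4): V_ud = 1/1.08·[0.6400·31.0900 + 0.3600·0.0000] = 18.4237
Node dd (S = 50.4): V_dd = 1/1.08·[0.6400·0.0000 + 0.3600·0.0000] = 0.0000
Node u (S = 189): V_u = 1/1.08·[0.6400·142.1870 + 0.3600·18.4237] = 90.4002
Node d (S = 84): V_d = 1/1.08·[0.6400·18.4237 + 0.3600·0.0000] = 10.9178
Node 0 (S = 140): V_0 = 1/1.08·[0.6400·90.4002 + 0.3600·10.9178] = 57.2098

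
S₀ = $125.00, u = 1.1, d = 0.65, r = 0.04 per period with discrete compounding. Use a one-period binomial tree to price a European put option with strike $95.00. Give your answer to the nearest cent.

$1.76

Risk-neutral probability p = (1 + 0.04 − 0.65)/(1.1 − 0.65) = 0.3900/0.4500 = 0.8667
Terminal stock prices: S_u = 137.5, S_d = 81.25
Terminal payoffs (K − S): max(-42.5, 0) = 0, max(13.75, 0) = 13.75
Node 0 (S = 125): V_0 = 1/1.04·[0.8667·0.0000 + 0.1333·13.7500] = 1.7628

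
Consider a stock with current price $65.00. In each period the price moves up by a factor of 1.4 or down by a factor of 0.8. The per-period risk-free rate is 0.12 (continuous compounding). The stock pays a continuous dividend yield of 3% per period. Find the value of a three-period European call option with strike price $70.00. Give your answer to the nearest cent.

Per-period risk-free factor R = e^0.12 = 1.1275; dividend-adjusted growth = e^(0.12−0.03) = 1.0942.
Risk-neutral probability p = (1.0942 − 0.8)/(1.4 − 0.8) = 0.2942/0.6000 = 0.4903
Terminal stock prices: S_uuu = 178.4, S_uud = 101.9, S_udd = 58.24, S_ddd = 33.28
Terminal payoffs (S − K): max(108.4, 0) = 108.4, max(31.92, 0) = 31.92, max(-11.76, 0) = 0, max(-36.72, 0) = 0
Node uu (S = 127.4): V_uu = e^(−0.12)·[0.4903·108.3600 + 0.5097·31.9200] = 61.5503
Node ud (S = 72.8): V_ud = e^(−0.12)·[0.4903·31.9200 + 0.5097·0.0000] = 13.8804
Node dd (S = 41.6): V_dd = e^(−0.12)·[0.4903·0.0000 + 0.5097·0.0000] = 0.0000
Node u (S = 91): V_u = e^(−0.12)·[0.4903·61.5503 + 0.5097·13.8804] = 33.0400
Node d (S = 52): V_d = e^(−0.12)·[0.4903·13.8804 + 0.5097·0.0000] = 6.0359
Node 0 (S = 65): V_0 = e^(−0.12)·[0.4903·33.0400 + 0.5097·6.0359] = 17.0960

$17.10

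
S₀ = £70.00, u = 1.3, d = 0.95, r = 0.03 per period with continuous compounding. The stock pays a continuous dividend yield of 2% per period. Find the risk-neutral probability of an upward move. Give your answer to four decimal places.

Per-period risk-free factor R = e^0.03 = 1.0305; dividend-adjusted growth = e^(0.03−0.02) = 1.0101.
Risk-neutral probability p = (1.0101 − 0.95)/(1.3 − 0.95) = 0.0601/0.3500 = 0.1716

p = 0.1716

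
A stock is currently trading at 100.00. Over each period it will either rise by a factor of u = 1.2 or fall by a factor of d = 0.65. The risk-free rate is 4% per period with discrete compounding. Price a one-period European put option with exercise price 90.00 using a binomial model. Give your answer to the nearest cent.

6.99

Risk-neutral probability p = (1 + 0.04 − 0.65)/(1.2 − 0.65) = 0.3900/0.5500 = 0.7091
Terminal stock prices: S_u = 120, S_d = 65
Terminal payoffs (K − S): max(-30, 0) = 0, max(25, 0) = 25
Node 0 (S = 100): V_0 = 1/1.04·[0.7091·0.0000 + 0.2909·25.0000] = 6.9930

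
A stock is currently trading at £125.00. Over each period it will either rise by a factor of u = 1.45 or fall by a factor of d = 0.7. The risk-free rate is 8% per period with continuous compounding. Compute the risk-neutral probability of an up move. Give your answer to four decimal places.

p = 0.5110

Risk-neutral probability p = (e^0.08 − 0.7)/(1.45 − 0.7) = 0.3833/0.7500 = 0.5110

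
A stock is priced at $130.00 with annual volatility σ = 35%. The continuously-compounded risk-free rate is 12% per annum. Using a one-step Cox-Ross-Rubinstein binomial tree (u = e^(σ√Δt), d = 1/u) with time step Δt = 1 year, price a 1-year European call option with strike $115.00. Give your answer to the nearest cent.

$36.47

CRR parameters: u = e^(σ√Δt) = e^(0.35·√1) = 1.4191, d = 1/u = 0.7047
Per-period rate: rΔt = 0.12·1 = 0.12, so R = e^0.12 = 1.1275
Risk-neutral probability p = (e^0.12 − 0.7047)/(1.4191 − 0.7047) = 0.4228/0.7144 = 0.5919
Terminal stock prices: S_u = 184.5, S_d = 91.61
Terminal payoffs (S − K): max(69.48, 0) = 69.48, max(-23.39, 0) = 0
Node 0 (S = 130): V_0 = e^(−0.12)·[0.5919·69.4788 + 0.4081·0.0000] = 36.4714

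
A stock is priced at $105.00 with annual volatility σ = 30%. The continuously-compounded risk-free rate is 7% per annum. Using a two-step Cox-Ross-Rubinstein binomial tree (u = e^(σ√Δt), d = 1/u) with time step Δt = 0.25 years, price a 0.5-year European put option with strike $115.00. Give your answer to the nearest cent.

CRR parameters: u = e^(σ√Δt) = e^(0.3·√0.25) = 1.1618, d = 1/u = 0.8607
Per-period rate: rΔt = 0.07·0.25 = 0.0175, so R = e^0.0175 = 1.0177
Risk-neutral probability p = (e^0.0175 − 0.8607)/(1.1618 − 0.8607) = 0.1569/0.3011 = 0.5212
Terminal stock prices: S_uu = 141.7, S_ud = 105, S_dd = 77.79
Terminal payoffs (K − S): max(-26.74, 0) = 0, max(10, 0) = 10, max(37.21, 0) = 37.21
Node u (S = 122): V_u = e^(−0.0175)·[0.5212·0.0000 + 0.4788·10.0000] = 4.7050
Node d (S = 90.37): V_d = e^(−0.0175)·[0.5212·10.0000 + 0.4788·37.2141] = 22.6307
Node 0 (S = 105): V_0 = e^(−0.0175)·[0.5212·4.7050 + 0.4788·22.6307] = 13.0573

$13.06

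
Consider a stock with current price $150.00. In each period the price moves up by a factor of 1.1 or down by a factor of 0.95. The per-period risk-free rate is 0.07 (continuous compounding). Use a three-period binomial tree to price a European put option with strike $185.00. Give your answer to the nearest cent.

$6.43

Risk-neutral probability p = (e^0.07 − 0.95)/(1.1 − 0.95) = 0.1225/0.1500 = 0.8167
Terminal stock prices: S_uuu = 199.7, S_uud = 172.4, S_udd = 148.9, S_ddd = 128.6
Terminal payoffs (K − S): max(-14.65, 0) = 0, max(12.57, 0) = 12.57, max(36.09, 0) = 36.09, max(56.39, 0) = 56.39
Node uu (S = 181.5): V_uu = e^(−0.07)·[0.8167·0.0000 + 0.1833·12.5750] = 2.1489
Node ud (S = 156.8): V_ud = e^(−0.07)·[0.8167·12.5750 + 0.1833·36.0875] = 15.7429
Node dd (S = 135.4): V_dd = e^(−0.07)·[0.8167·36.0875 + 0.1833·56.3938] = 37.1179
Node u (S = 165): V_u = e^(−0.07)·[0.8167·2.1489 + 0.1833·15.7429] = 4.3267
Node d (S = 142.5): V_d = e^(−0.07)·[0.8167·15.7429 + 0.1833·37.1179] = 18.3313
Node 0 (S = 150): V_0 = e^(−0.07)·[0.8167·4.3267 + 0.1833·18.3313] = 6.4274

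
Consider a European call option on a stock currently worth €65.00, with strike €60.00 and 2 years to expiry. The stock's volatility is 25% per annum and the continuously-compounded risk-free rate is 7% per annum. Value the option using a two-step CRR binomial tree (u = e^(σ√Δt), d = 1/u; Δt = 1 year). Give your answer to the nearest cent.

€15.97

CRR parameters: u = e^(σ√Δt) = e^(0.25·√1) = 1.2840, d = 1/u = 0.7788
Per-period rate: rΔt = 0.07·1 = 0.07, so R = e^0.07 = 1.0725
Risk-neutral probability p = (e^0.07 − 0.7788)/(1.2840 − 0.7788) = 0.2937/0.5052 = 0.5813
Terminal stock prices: S_uu = 107.2, S_ud = 65, S_dd = 39.42
Terminal payoffs (S − K): max(47.17, 0) = 47.17, max(5, 0) = 5, max(-20.58, 0) = 0
Node u (S = 83.46): V_u = e^(−0.07)·[0.5813·47.1669 + 0.4187·5.0000] = 27.5180
Node d (S = 50.62): V_d = e^(−0.07)·[0.5813·5.0000 + 0.4187·0.0000] = 2.7102
Node 0 (S = 65): V_0 = e^(−0.07)·[0.5813·27.5180 + 0.4187·2.7102] = 15.9738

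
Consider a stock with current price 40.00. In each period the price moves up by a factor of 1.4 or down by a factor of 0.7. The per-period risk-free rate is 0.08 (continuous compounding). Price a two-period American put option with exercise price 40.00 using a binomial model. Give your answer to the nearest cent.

5.18

Risk-neutral probability p = (e^0.08 − 0.7)/(1.4 − 0.7) = 0.3833/0.7000 = 0.5476
Terminal stock prices: S_uu = 78.4, S_ud = 39.2, S_dd = 19.6
Terminal payoffs (K − S): max(-38.4, 0) = 0, max(0.8, 0) = 0.8, max(20.4, 0) = 20.4
Node u (S = 56): continuation = e^(−0.08)·[0.5476·0.0000 + 0.4524·0.8000] = 0.3341; exercise value = 0.0000 ≤ continuation, so V_u = 0.3341
Node d (S = 28): continuation = e^(−0.08)·[0.5476·0.8000 + 0.4524·20.4000] = 8.9247; exercise value = 12.0000 > continuation, so V_d = 12.0000 (exercise)
Node 0 (S = 40): continuation = e^(−0.08)·[0.5476·0.3341 + 0.4524·12.0000] = 5.1808; exercise value = 0.0000 ≤ continuation, so V_0 = 5.1808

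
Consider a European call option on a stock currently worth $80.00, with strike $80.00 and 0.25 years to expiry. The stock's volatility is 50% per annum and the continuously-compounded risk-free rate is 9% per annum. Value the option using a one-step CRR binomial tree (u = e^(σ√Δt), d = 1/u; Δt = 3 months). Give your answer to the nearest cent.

CRR parameters: u = e^(σ√Δt) = e^(0.5·√0.25) = 1.2840, d = 1/u = 0.7788
Per-period rate: rΔt = 0.09·0.25 = 0.0225, so R = e^0.0225 = 1.0228
Risk-neutral probability p = (e^0.0225 − 0.7788)/(1.2840 − 0.7788) = 0.2440/0.5052 = 0.4829
Terminal stock prices: S_u = 102.7, S_d = 62.3
Terminal payoffs (S − K): max(22.72, 0) = 22.72, max(-17.7, 0) = 0
Node 0 (S = 80): V_0 = e^(−0.0225)·[0.4829·22.7220 + 0.5171·0.0000] = 10.7275

$10.73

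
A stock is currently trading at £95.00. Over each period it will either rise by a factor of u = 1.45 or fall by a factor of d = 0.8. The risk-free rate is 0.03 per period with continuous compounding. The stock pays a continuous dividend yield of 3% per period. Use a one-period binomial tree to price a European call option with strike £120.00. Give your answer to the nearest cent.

£5.30

Per-period risk-free factor R = e^0.03 = 1.0305; dividend-adjusted growth = e^(0.03−0.03) = 1.0000.
Risk-neutral probability p = (1.0000 − 0.8)/(1.45 − 0.8) = 0.2000/0.6500 = 0.3077
Terminal stock prices: S_u = 137.8, S_d = 76
Terminal payoffs (S − K): max(17.75, 0) = 17.75, max(-44, 0) = 0
Node 0 (S = 95): V_0 = e^(−0.03)·[0.3077·17.7500 + 0.6923·0.0000] = 5.3001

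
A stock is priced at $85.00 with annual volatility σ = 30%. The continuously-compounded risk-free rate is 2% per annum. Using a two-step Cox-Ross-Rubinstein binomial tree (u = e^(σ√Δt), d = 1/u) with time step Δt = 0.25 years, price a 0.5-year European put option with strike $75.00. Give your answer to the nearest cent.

$3.23

CRR parameters: u = e^(σ√Δt) = e^(0.3·√0.25) = 1.1618, d = 1/u = 0.8607
Per-period rate: rΔt = 0.02·0.25 = 0.005, so R = e^0.005 = 1.0050
Risk-neutral probability p = (e^0.005 − 0.8607)/(1.1618 − 0.8607) = 0.1443/0.3011 = 0.4792
Terminal stock prices: S_uu = 114.7, S_ud = 85, S_dd = 62.97
Terminal payoffs (K − S): max(-39.74, 0) = 0, max(-10, 0) = 0, max(12.03, 0) = 12.03
Node u (S = 98.76): V_u = e^(−0.005)·[0.4792·0.0000 + 0.5208·0.0000] = 0.0000
Node d (S = 73.16): V_d = e^(−0.005)·[0.4792·0.0000 + 0.5208·12.0305] = 6.2340
Node 0 (S = 85): V_0 = e^(−0.005)·[0.4792·0.0000 + 0.5208·6.2340] = 3.2304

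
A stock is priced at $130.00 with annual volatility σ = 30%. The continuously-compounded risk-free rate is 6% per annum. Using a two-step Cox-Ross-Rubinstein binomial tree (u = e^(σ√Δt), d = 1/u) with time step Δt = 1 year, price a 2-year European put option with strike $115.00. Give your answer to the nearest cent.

$8.66

CRR parameters: u = e^(σ√Δt) = e^(0.3·√1) = 1.3499, d = 1/u = 0.7408
Per-period rate: rΔt = 0.06·1 = 0.06, so R = e^0.06 = 1.0618
Risk-neutral probability p = (e^0.06 − 0.7408)/(1.3499 − 0.7408) = 0.3210/0.6090 = 0.5271
Terminal stock prices: S_uu = 236.9, S_ud = 130, S_dd = 71.35
Terminal payoffs (K − S): max(-121.9, 0) = 0, max(-15, 0) = 0, max(43.65, 0) = 43.65
Node u (S = 175.5): V_u = e^(−0.06)·[0.5271·0.0000 + 0.4729·0.0000] = 0.0000
Node d (S = 96.31): V_d = e^(−0.06)·[0.5271·0.0000 + 0.4729·43.6545] = 19.4425
Node 0 (S = 130): V_0 = e^(−0.06)·[0.5271·0.0000 + 0.4729·19.4425] = 8.6591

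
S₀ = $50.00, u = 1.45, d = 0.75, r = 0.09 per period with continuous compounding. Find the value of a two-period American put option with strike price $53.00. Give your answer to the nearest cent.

$7.20

Risk-neutral probability p = (e^0.09 − 0.75)/(1.45 − 0.75) = 0.3442/0.7000 = 0.4917
Terminal stock prices: S_uu = 105.1, S_ud = 54.38, S_dd = 28.12
Terminal payoffs (K − S): max(-52.12, 0) = 0, max(-1.375, 0) = 0, max(24.88, 0) = 24.88
Node u (S = 72.5): continuation = e^(−0.09)·[0.4917·0.0000 + 0.5083·0.0000] = 0.0000; exercise value = 0.0000 ≤ continuation, so V_u = 0.0000
Node d (S = 37.5): continuation = e^(−0.09)·[0.4917·0.0000 + 0.5083·24.8750] = 11.5562; exercise value = 15.5000 > continuation, so V_d = 15.5000 (exercise)
Node 0 (S = 50): continuation = e^(−0.09)·[0.4917·0.0000 + 0.5083·15.5000] = 7.2009; exercise value = 3.0000 ≤ continuation, so V_0 = 7.2009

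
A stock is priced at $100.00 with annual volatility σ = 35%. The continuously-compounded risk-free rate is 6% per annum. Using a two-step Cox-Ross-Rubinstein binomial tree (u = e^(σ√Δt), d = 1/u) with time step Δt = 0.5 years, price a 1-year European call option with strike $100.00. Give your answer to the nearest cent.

CRR parameters: u = e^(σ√Δt) = e^(0.35·√0.5) = 1.2808, d = 1/u = 0.7808
Per-period rate: rΔt = 0.06·0.5 = 0.03, so R = e^0.03 = 1.0305
Risk-neutral probability p = (e^0.03 − 0.7808)/(1.2808 − 0.7808) = 0.2497/0.5000 = 0.4993
Terminal stock prices: S_uu = 164, S_ud = 100, S_dd = 60.96
Terminal payoffs (S − K): max(64.05, 0) = 64.05, max(0, 0) = 0, max(-39.04, 0) = 0
Node u (S = 128.1): V_u = e^(−0.03)·[0.4993·64.0457 + 0.5007·0.0000] = 31.0358
Node d (S = 78.08): V_d = e^(−0.03)·[0.4993·0.0000 + 0.5007·0.0000] = 0.0000
Node 0 (S = 100): V_0 = e^(−0.03)·[0.4993·31.0358 + 0.5007·0.0000] = 15.0396

$15.04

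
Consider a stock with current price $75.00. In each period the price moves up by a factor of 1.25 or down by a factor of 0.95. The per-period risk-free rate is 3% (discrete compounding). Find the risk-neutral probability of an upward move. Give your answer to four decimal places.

Risk-neutral probability p = (1 + 0.03 − 0.95)/(1.25 − 0.95) = 0.0800/0.3000 = 0.2667

p = 0.2667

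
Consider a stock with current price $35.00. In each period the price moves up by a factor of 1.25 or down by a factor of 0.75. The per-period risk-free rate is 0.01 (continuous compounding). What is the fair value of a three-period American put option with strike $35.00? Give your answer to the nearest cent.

$5.87

Risk-neutral probability p = (e^0.01 − 0.75)/(1.25 − 0.75) = 0.2601/0.5000 = 0.5201
Terminal stock prices: S_uuu = 68.36, S_uud = 41.02, S_udd = 24.61, S_ddd = 14.77
Terminal payoffs (K − S): max(-33.36, 0) = 0, max(-6.016, 0) = 0, max(10.39, 0) = 10.39, max(20.23, 0) = 20.23
Node uu (S = 54.69): continuation = e^(−0.01)·[0.5201·0.0000 + 0.4799·0.0000] = 0.0000; exercise value = 0.0000 ≤ continuation, so V_uu = 0.0000
Node ud (S = 32.81): continuation = e^(−0.01)·[0.5201·0.0000 + 0.4799·10.3906] = 4.9368; exercise value = 2.1875 ≤ continuation, so V_ud = 4.9368
Node dd (S = 19.69): continuation = e^(−0.01)·[0.5201·10.3906 + 0.4799·20.2344] = 14.9642; exercise value = 15.3125 > continuation, so V_dd = 15.3125 (exercise)
Node u (S = 43.75): continuation = e^(−0.01)·[0.5201·0.0000 + 0.4799·4.9368] = 2.3456; exercise value = 0.0000 ≤ continuation, so V_u = 2.3456
Node d (S = 26.25): continuation = e^(−0.01)·[0.5201·4.9368 + 0.4799·15.3125] = 9.8174; exercise value = 8.7500 ≤ continuation, so V_d = 9.8174
Node 0 (S = 35): continuation = e^(−0.01)·[0.5201·2.3456 + 0.4799·9.8174] = 5.8723; exercise value = 0.0000 ≤ continuation, so V_0 = 5.8723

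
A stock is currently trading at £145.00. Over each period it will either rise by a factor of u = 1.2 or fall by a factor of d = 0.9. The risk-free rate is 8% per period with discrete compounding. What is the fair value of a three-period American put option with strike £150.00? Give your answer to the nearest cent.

£7.91

Risk-neutral probability p = (1 + 0.08 − 0.9)/(1.2 − 0.9) = 0.1800/0.3000 = 0.6000
Terminal stock prices: S_uuu = 250.6, S_uud = 187.9, S_udd = 140.9, S_ddd = 105.7
Terminal payoffs (K − S): max(-100.6, 0) = 0, max(-37.92, 0) = 0, max(9.06, 0) = 9.06, max(44.29, 0) = 44.29
Node uu (S = 208.8): continuation = 1/1.08·[0.6000·0.0000 + 0.4000·0.0000] = 0.0000; exercise value = 0.0000 ≤ continuation, so V_uu = 0.0000
Node ud (S = 156.6): continuation = 1/1.08·[0.6000·0.0000 + 0.4000·9.0600] = 3.3556; exercise value = 0.0000 ≤ continuation, so V_ud = 3.3556
Node dd (S = 117.5): continuation = 1/1.08·[0.6000·9.0600 + 0.4000·44.2950] = 21.4389; exercise value = 32.5500 > continuation, so V_dd = 32.5500 (exercise)
Node u (S = 174): continuation = 1/1.08·[0.6000·0.0000 + 0.4000·3.3556] = 1.2428; exercise value = 0.0000 ≤ continuation, so V_u = 1.2428
Node d (S = 130.5): continuation = 1/1.08·[0.6000·3.3556 + 0.4000·32.5500] = 13.9198; exercise value = 19.5000 > continuation, so V_d = 19.5000 (exercise)
Node 0 (S = 145): continuation = 1/1.08·[0.6000·1.2428 + 0.4000·19.5000] = 7.9127; exercise value = 5.0000 ≤ continuation, so V_0 = 7.9127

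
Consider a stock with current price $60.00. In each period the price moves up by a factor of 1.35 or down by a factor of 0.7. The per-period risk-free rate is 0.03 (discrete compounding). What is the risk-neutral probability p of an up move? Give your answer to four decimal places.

p = 0.5077

Risk-neutral probability p = (1 + 0.03 − 0.7)/(1.35 − 0.7) = 0.3300/0.6500 = 0.5077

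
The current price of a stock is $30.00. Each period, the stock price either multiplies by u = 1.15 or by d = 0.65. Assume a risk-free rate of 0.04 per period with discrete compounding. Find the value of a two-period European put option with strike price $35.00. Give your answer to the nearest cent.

$4.99

Risk-neutral probability p = (1 + 0.04 − 0.65)/(1.15 − 0.65) = 0.3900/0.5000 = 0.7800
Terminal stock prices: S_uu = 39.67, S_ud = 22.43, S_dd = 12.68
Terminal payoffs (K − S): max(-4.675, 0) = 0, max(12.57, 0) = 12.57, max(22.32, 0) = 22.32
Node u (S = 34.5): V_u = 1/1.04·[0.7800·0.0000 + 0.2200·12.5750] = 2.6601
Node d (S = 19.5): V_d = 1/1.04·[0.7800·12.5750 + 0.2200·22.3250] = 14.1538
Node 0 (S = 30): V_0 = 1/1.04·[0.7800·2.6601 + 0.2200·14.1538] = 4.9892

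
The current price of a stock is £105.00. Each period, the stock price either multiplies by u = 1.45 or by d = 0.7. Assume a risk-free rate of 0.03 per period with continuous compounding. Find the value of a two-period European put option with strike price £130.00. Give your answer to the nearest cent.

£34.02

Risk-neutral probability p = (e^0.03 − 0.7)/(1.45 − 0.7) = 0.3305/0.7500 = 0.4406
Terminal stock prices: S_uu = 220.8, S_ud = 106.6, S_dd = 51.45
Terminal payoffs (K − S): max(-90.76, 0) = 0, max(23.43, 0) = 23.43, max(78.55, 0) = 78.55
Node u (S = 152.2): V_u = e^(−0.03)·[0.4406·0.0000 + 0.5594·23.4250] = 12.7165
Node d (S = 73.5): V_d = e^(−0.03)·[0.4406·23.4250 + 0.5594·78.5500] = 52.6579
Node 0 (S = 105): V_0 = e^(−0.03)·[0.4406·12.7165 + 0.5594·52.6579] = 34.0233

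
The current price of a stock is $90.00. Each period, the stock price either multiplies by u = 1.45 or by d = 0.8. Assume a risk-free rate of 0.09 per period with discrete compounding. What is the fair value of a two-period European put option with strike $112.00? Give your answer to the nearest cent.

$17.21

Risk-neutral probability p = (1 + 0.09 − 0.8)/(1.45 − 0.8) = 0.2900/0.6500 = 0.4462
Terminal stock prices: S_uu = 189.2, S_ud = 104.4, S_dd = 57.6
Terminal payoffs (K − S): max(-77.22, 0) = 0, max(7.6, 0) = 7.6, max(54.4, 0) = 54.4
Node u (S = 130.5): V_u = 1/1.09·[0.4462·0.0000 + 0.5538·7.6000] = 3.8617
Node d (S = 72): V_d = 1/1.09·[0.4462·7.6000 + 0.5538·54.4000] = 30.7523
Node 0 (S = 90): V_0 = 1/1.09·[0.4462·3.8617 + 0.5538·30.7523] = 17.2064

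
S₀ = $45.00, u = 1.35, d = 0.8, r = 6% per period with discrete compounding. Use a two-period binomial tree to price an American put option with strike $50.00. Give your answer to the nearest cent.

$7.27

Risk-neutral probability p = (1 + 0.06 − 0.8)/(1.35 − 0.8) = 0.2600/0.5500 = 0.4727
Terminal stock prices: S_uu = 82.01, S_ud = 48.6, S_dd = 28.8
Terminal payoffs (K − S): max(-32.01, 0) = 0, max(1.4, 0) = 1.4, max(21.2, 0) = 21.2
Node u (S = 60.75): continuation = 1/1.06·[0.4727·0.0000 + 0.5273·1.4000] = 0.6964; exercise value = 0.0000 ≤ continuation, so V_u = 0.6964
Node d (S = 36): continuation = 1/1.06·[0.4727·1.4000 + 0.5273·21.2000] = 11.1698; exercise value = 14.0000 > continuation, so V_d = 14.0000 (exercise)
Node 0 (S = 45): continuation = 1/1.06·[0.4727·0.6964 + 0.5273·14.0000] = 7.2746; exercise value = 5.0000 ≤ continuation, so V_0 = 7.2746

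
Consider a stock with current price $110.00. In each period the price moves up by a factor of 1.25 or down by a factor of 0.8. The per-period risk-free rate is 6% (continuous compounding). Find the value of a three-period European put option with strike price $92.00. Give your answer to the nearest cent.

$3.20

Risk-neutral probability p = (e^0.06 − 0.8)/(1.25 − 0.8) = 0.2618/0.4500 = 0.5819
Terminal stock prices: S_uuu = 214.8, S_uud = 137.5, S_udd = 88, S_ddd = 56.32
Terminal payoffs (K − S): max(-122.8, 0) = 0, max(-45.5, 0) = 0, max(4, 0) = 4, max(35.68, 0) = 35.68
Node uu (S = 171.9): V_uu = e^(−0.06)·[0.5819·0.0000 + 0.4181·0.0000] = 0.0000
Node ud (S = 110): V_ud = e^(−0.06)·[0.5819·0.0000 + 0.4181·4.0000] = 1.5752
Node dd (S = 70.4): V_dd = e^(−0.06)·[0.5819·4.0000 + 0.4181·35.6800] = 16.2423
Node u (S = 137.5): V_u = e^(−0.06)·[0.5819·0.0000 + 0.4181·1.5752] = 0.6203
Node d (S = 88): V_d = e^(−0.06)·[0.5819·1.5752 + 0.4181·16.2423] = 7.2592
Node 0 (S = 110): V_0 = e^(−0.06)·[0.5819·0.6203 + 0.4181·7.2592] = 3.1985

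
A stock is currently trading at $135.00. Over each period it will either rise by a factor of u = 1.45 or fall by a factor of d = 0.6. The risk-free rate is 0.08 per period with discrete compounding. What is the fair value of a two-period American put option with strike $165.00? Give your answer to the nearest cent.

$43.88

Risk-neutral probability p = (1 + 0.08 − 0.6)/(1.45 − 0.6) = 0.4800/0.8500 = 0.5647
Terminal stock prices: S_uu = 283.8, S_ud = 117.4, S_dd = 48.6
Terminal payoffs (K − S): max(-118.8, 0) = 0, max(47.55, 0) = 47.55, max(116.4, 0) = 116.4
Node u (S = 195.8): continuation = 1/1.08·[0.5647·0.0000 + 0.4353·47.5500] = 19.1650; exercise value = 0.0000 ≤ continuation, so V_u = 19.1650
Node d (S = 81): continuation = 1/1.08·[0.5647·47.5500 + 0.4353·116.4000] = 71.7778; exercise value = 84.0000 > continuation, so V_d = 84.0000 (exercise)
Node 0 (S = 135): continuation = 1/1.08·[0.5647·19.1650 + 0.4353·84.0000] = 43.8771; exercise value = 30.0000 ≤ continuation, so V_0 = 43.8771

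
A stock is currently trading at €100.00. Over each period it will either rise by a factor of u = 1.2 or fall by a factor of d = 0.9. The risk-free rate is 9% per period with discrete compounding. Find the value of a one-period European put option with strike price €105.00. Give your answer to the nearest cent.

€5.05

Risk-neutral probability p = (1 + 0.09 − 0.9)/(1.2 − 0.9) = 0.1900/0.3000 = 0.6333
Terminal stock prices: S_u = 120, S_d = 90
Terminal payoffs (K − S): max(-15, 0) = 0, max(15, 0) = 15
Node 0 (S = 100): V_0 = 1/1.09·[0.6333·0.0000 + 0.3667·15.0000] = 5.0459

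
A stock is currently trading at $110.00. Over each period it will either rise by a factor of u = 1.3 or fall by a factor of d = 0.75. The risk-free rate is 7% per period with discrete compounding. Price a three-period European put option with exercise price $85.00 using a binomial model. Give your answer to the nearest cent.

Risk-neutral probability p = (1 + 0.07 − 0.75)/(1.3 − 0.75) = 0.3200/0.5500 = 0.5818
Terminal stock prices: S_uuu = 241.7, S_uud = 139.4, S_udd = 80.44, S_ddd = 46.41
Terminal payoffs (K − S): max(-156.7, 0) = 0, max(-54.43, 0) = 0, max(4.562, 0) = 4.562, max(38.59, 0) = 38.59
Node uu (S = 185.9): V_uu = 1/1.07·[0.5818·0.0000 + 0.4182·0.0000] = 0.0000
Node ud (S = 107.2): V_ud = 1/1.07·[0.5818·0.0000 + 0.4182·4.5625] = 1.7831
Node dd (S = 61.88): V_dd = 1/1.07·[0.5818·4.5625 + 0.4182·38.5938] = 17.5643
Node u (S = 143): V_u = 1/1.07·[0.5818·0.0000 + 0.4182·1.7831] = 0.6969
Node d (S = 82.5): V_d = 1/1.07·[0.5818·1.7831 + 0.4182·17.5643] = 7.8341
Node 0 (S = 110): V_0 = 1/1.07·[0.5818·0.6969 + 0.4182·7.8341] = 3.4407

$3.44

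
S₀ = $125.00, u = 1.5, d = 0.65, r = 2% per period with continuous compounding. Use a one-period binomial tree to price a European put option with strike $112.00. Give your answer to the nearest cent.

Risk-neutral probability p = (e^0.02 − 0.65)/(1.5 − 0.65) = 0.3702/0.8500 = 0.4355
Terminal stock prices: S_u = 187.5, S_d = 81.25
Terminal payoffs (K − S): max(-75.5, 0) = 0, max(30.75, 0) = 30.75
Node 0 (S = 125): V_0 = e^(−0.02)·[0.4355·0.0000 + 0.5645·30.7500] = 17.0137

$17.01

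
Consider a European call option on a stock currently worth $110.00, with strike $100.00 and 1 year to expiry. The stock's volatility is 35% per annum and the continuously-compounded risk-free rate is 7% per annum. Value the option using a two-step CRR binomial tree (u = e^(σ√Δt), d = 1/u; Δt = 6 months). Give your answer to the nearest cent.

CRR parameters: u = e^(σ√Δt) = e^(0.35·√0.5) = 1.2808, d = 1/u = 0.7808
Per-period rate: rΔt = 0.07·0.5 = 0.035, so R = e^0.035 = 1.0356
Risk-neutral probability p = (e^0.035 − 0.7808)/(1.2808 − 0.7808) = 0.2549/0.5000 = 0.5097
Terminal stock prices: S_uu = 180.5, S_ud = 110, S_dd = 67.05
Terminal payoffs (S − K): max(80.45, 0) = 80.45, max(10, 0) = 10, max(-32.95, 0) = 0
Node u (S = 140.9): V_u = e^(−0.035)·[0.5097·80.4502 + 0.4903·10.0000] = 44.3278
Node d (S = 85.88): V_d = e^(−0.035)·[0.5097·10.0000 + 0.4903·0.0000] = 4.9215
Node 0 (S = 110): V_0 = e^(−0.035)·[0.5097·44.3278 + 0.4903·4.9215] = 24.1458

$24.15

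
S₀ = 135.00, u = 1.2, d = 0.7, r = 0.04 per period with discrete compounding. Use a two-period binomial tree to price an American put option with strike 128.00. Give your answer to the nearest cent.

13.24

Risk-neutral probability p = (1 + 0.04 − 0.7)/(1.2 − 0.7) = 0.3400/0.5000 = 0.6800
Terminal stock prices: S_uu = 194.4, S_ud = 113.4, S_dd = 66.15
Terminal payoffs (K − S): max(-66.4, 0) = 0, max(14.6, 0) = 14.6, max(61.85, 0) = 61.85
Node u (S = 162): continuation = 1/1.04·[0.6800·0.0000 + 0.3200·14.6000] = 4.4923; exercise value = 0.0000 ≤ continuation, so V_u = 4.4923
Node d (S = 94.5): continuation = 1/1.04·[0.6800·14.6000 + 0.3200·61.8500] = 28.5769; exercise value = 33.5000 > continuation, so V_d = 33.5000 (exercise)
Node 0 (S = 135): continuation = 1/1.04·[0.6800·4.4923 + 0.3200·33.5000] = 13.2450; exercise value = 0.0000 ≤ continuation, so V_0 = 13.2450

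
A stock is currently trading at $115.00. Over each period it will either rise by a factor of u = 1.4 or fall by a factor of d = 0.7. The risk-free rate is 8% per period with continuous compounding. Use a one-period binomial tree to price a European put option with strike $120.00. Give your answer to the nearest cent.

Risk-neutral probability p = (e^0.08 − 0.7)/(1.4 − 0.7) = 0.3833/0.7000 = 0.5476
Terminal stock prices: S_u = 161, S_d = 80.5
Terminal payoffs (K − S): max(-41, 0) = 0, max(39.5, 0) = 39.5
Node 0 (S = 115): V_0 = e^(−0.08)·[0.5476·0.0000 + 0.4524·39.5000] = 16.4976

$16.50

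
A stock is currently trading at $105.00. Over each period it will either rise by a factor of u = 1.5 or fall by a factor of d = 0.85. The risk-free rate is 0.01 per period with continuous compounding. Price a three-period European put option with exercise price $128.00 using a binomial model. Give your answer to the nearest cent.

Risk-neutral probability p = (e^0.01 − 0.85)/(1.5 − 0.85) = 0.1601/0.6500 = 0.2462
Terminal stock prices: S_uuu = 354.4, S_uud = 200.8, S_udd = 113.8, S_ddd = 64.48
Terminal payoffs (K − S): max(-226.4, 0) = 0, max(-72.81, 0) = 0, max(14.21, 0) = 14.21, max(63.52, 0) = 63.52
Node uu (S = 236.2): V_uu = e^(−0.01)·[0.2462·0.0000 + 0.7538·0.0000] = 0.0000
Node ud (S = 133.9): V_ud = e^(−0.01)·[0.2462·0.0000 + 0.7538·14.2063] = 10.6017
Node dd (S = 75.86): V_dd = e^(−0.01)·[0.2462·14.2063 + 0.7538·63.5169] = 50.8639
Node u (S = 157.5): V_u = e^(−0.01)·[0.2462·0.0000 + 0.7538·10.6017] = 7.9117
Node d (S = 89.25): V_d = e^(−0.01)·[0.2462·10.6017 + 0.7538·50.8639] = 40.5426
Node 0 (S = 105): V_0 = e^(−0.01)·[0.2462·7.9117 + 0.7538·40.5426] = 32.1844

$32.18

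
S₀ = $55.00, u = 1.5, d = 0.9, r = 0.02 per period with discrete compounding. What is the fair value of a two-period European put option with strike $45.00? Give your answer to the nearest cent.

Risk-neutral probability p = (1 + 0.02 − 0.9)/(1.5 − 0.9) = 0.1200/0.6000 = 0.2000
Terminal stock prices: S_uu = 123.8, S_ud = 74.25, S_dd = 44.55
Terminal payoffs (K − S): max(-78.75, 0) = 0, max(-29.25, 0) = 0, max(0.45, 0) = 0.45
Node u (S = 82.5): V_u = 1/1.02·[0.2000·0.0000 + 0.8000·0.0000] = 0.0000
Node d (S = 49.5): V_d = 1/1.02·[0.2000·0.0000 + 0.8000·0.4500] = 0.3529
Node 0 (S = 55): V_0 = 1/1.02·[0.2000·0.0000 + 0.8000·0.3529] = 0.2768

$0.28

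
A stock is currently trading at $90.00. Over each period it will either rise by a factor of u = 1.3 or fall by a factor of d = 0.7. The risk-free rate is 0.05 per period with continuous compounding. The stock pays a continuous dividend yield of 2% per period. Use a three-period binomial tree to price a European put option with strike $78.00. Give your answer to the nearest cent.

Per-period risk-free factor R = e^0.05 = 1.0513; dividend-adjusted growth = e^(0.05−0.02) = 1.0305.
Risk-neutral probability p = (1.0305 − 0.7)/(1.3 − 0.7) = 0.3305/0.6000 = 0.5508
Terminal stock prices: S_uuu = 197.7, S_uud = 106.5, S_udd = 57.33, S_ddd = 30.87
Terminal payoffs (K − S): max(-119.7, 0) = 0, max(-28.47, 0) = 0, max(20.67, 0) = 20.67, max(47.13, 0) = 47.13
Node uu (S = 152.1): V_uu = e^(−0.05)·[0.5508·0.0000 + 0.4492·0.0000] = 0.0000
Node ud (S = 81.9): V_ud = e^(−0.05)·[0.5508·0.0000 + 0.4492·20.6700] = 8.8330
Node dd (S = 44.1): V_dd = e^(−0.05)·[0.5508·20.6700 + 0.4492·47.1300] = 30.9691
Node u (S = 117): V_u = e^(−0.05)·[0.5508·0.0000 + 0.4492·8.8330] = 3.7746
Node d (S = 63): V_d = e^(−0.05)·[0.5508·8.8330 + 0.4492·30.9691] = 17.8617
Node 0 (S = 90): V_0 = e^(−0.05)·[0.5508·3.7746 + 0.4492·17.8617] = 9.6104

$9.61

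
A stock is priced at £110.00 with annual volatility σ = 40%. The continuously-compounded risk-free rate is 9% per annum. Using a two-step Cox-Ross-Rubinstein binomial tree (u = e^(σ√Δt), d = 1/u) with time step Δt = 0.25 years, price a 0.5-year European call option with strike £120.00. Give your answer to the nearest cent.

CRR parameters: u = e^(σ√Δt) = e^(0.4·√0.25) = 1.2214, d = 1/u = 0.8187
Per-period rate: rΔt = 0.09·0.25 = 0.0225, so R = e^0.0225 = 1.0228
Risk-neutral probability p = (e^0.0225 − 0.8187)/(1.2214 − 0.8187) = 0.2040/0.4027 = 0.5067
Terminal stock prices: S_uu = 164.1, S_ud = 110, S_dd = 73.74
Terminal payoffs (S − K): max(44.1, 0) = 44.1, max(-10, 0) = 0, max(-46.26, 0) = 0
Node u (S = 134.4): V_u = e^(−0.0225)·[0.5067·44.1007 + 0.4933·0.0000] = 21.8476
Node d (S = 90.06): V_d = e^(−0.0225)·[0.5067·0.0000 + 0.4933·0.0000] = 0.0000
Node 0 (S = 110): V_0 = e^(−0.0225)·[0.5067·21.8476 + 0.4933·0.0000] = 10.8234

£10.82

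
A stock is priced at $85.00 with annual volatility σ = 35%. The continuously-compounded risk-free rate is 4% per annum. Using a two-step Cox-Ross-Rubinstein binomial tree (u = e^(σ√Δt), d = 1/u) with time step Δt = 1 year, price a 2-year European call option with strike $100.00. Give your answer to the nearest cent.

CRR parameters: u = e^(σ√Δt) = e^(0.35·√1) = 1.4191, d = 1/u = 0.7047
Per-period rate: rΔt = 0.04·1 = 0.04, so R = e^0.04 = 1.0408
Risk-neutral probability p = (e^0.04 − 0.7047)/(1.4191 − 0.7047) = 0.3361/0.7144 = 0.4705
Terminal stock prices: S_uu = 171.2, S_ud = 85, S_dd = 42.21
Terminal payoffs (S − K): max(71.17, 0) = 71.17, max(-15, 0) = 0, max(-57.79, 0) = 0
Node u (S = 120.6): V_u = e^(−0.04)·[0.4705·71.1690 + 0.5295·0.0000] = 32.1727
Node d (S = 59.9): V_d = e^(−0.04)·[0.4705·0.0000 + 0.5295·0.0000] = 0.0000
Node 0 (S = 85): V_0 = e^(−0.04)·[0.4705·32.1727 + 0.5295·0.0000] = 14.5440

$14.54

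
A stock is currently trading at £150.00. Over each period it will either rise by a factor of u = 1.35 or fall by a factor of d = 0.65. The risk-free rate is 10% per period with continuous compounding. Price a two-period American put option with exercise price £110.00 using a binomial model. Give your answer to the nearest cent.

Risk-neutral probability p = (e^0.1 − 0.65)/(1.35 − 0.65) = 0.4552/0.7000 = 0.6502
Terminal stock prices: S_uu = 273.4, S_ud = 131.6, S_dd = 63.38
Terminal payoffs (K − S): max(-163.4, 0) = 0, max(-21.62, 0) = 0, max(46.62, 0) = 46.62
Node u (S = 202.5): continuation = e^(−0.1)·[0.6502·0.0000 + 0.3498·0.0000] = 0.0000; exercise value = 0.0000 ≤ continuation, so V_u = 0.0000
Node d (S = 97.5): continuation = e^(−0.1)·[0.6502·0.0000 + 0.3498·46.6250] = 14.7555; exercise value = 12.5000 ≤ continuation, so V_d = 14.7555
Node 0 (S = 150): continuation = e^(−0.1)·[0.6502·0.0000 + 0.3498·14.7555] = 4.6697; exercise value = 0.0000 ≤ continuation, so V_0 = 4.6697

£4.67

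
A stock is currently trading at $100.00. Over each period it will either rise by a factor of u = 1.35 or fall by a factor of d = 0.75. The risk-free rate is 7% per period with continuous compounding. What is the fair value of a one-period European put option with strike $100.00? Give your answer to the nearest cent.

$10.78

Risk-neutral probability p = (e^0.07 − 0.75)/(1.35 − 0.75) = 0.3225/0.6000 = 0.5375
Terminal stock prices: S_u = 135, S_d = 75
Terminal payoffs (K − S): max(-35, 0) = 0, max(25, 0) = 25
Node 0 (S = 100): V_0 = e^(−0.07)·[0.5375·0.0000 + 0.4625·25.0000] = 10.7805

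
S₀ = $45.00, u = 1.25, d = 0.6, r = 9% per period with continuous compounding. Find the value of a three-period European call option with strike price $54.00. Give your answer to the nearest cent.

$11.37

Risk-neutral probability p = (e^0.09 − 0.6)/(1.25 − 0.6) = 0.4942/0.6500 = 0.7603
Terminal stock prices: S_uuu = 87.89, S_uud = 42.19, S_udd = 20.25, S_ddd = 9.72
Terminal payoffs (S − K): max(33.89, 0) = 33.89, max(-11.81, 0) = 0, max(-33.75, 0) = 0, max(-44.28, 0) = 0
Node uu (S = 70.31): V_uu = e^(−0.09)·[0.7603·33.8906 + 0.2397·0.0000] = 23.5483
Node ud (S = 33.75): V_ud = e^(−0.09)·[0.7603·0.0000 + 0.2397·0.0000] = 0.0000
Node dd (S = 16.2): V_dd = e^(−0.09)·[0.7603·0.0000 + 0.2397·0.0000] = 0.0000
Node u (S = 56.25): V_u = e^(−0.09)·[0.7603·23.5483 + 0.2397·0.0000] = 16.3621
Node d (S = 27): V_d = e^(−0.09)·[0.7603·0.0000 + 0.2397·0.0000] = 0.0000
Node 0 (S = 45): V_0 = e^(−0.09)·[0.7603·16.3621 + 0.2397·0.0000] = 11.3690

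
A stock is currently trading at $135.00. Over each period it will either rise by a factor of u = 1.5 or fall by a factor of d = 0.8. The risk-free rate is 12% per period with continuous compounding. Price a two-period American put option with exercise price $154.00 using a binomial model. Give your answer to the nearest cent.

$21.71

Risk-neutral probability p = (e^0.12 − 0.8)/(1.5 − 0.8) = 0.3275/0.7000 = 0.4679
Terminal stock prices: S_uu = 303.8, S_ud = 162, S_dd = 86.4
Terminal payoffs (K − S): max(-149.8, 0) = 0, max(-8, 0) = 0, max(67.6, 0) = 67.6
Node u (S = 202.5): continuation = e^(−0.12)·[0.4679·0.0000 + 0.5321·0.0000] = 0.0000; exercise value = 0.0000 ≤ continuation, so V_u = 0.0000
Node d (S = 108): continuation = e^(−0.12)·[0.4679·0.0000 + 0.5321·67.6000] = 31.9053; exercise value = 46.0000 > continuation, so V_d = 46.0000 (exercise)
Node 0 (S = 135): continuation = e^(−0.12)·[0.4679·0.0000 + 0.5321·46.0000] = 21.7107; exercise value = 19.0000 ≤ continuation, so V_0 = 21.7107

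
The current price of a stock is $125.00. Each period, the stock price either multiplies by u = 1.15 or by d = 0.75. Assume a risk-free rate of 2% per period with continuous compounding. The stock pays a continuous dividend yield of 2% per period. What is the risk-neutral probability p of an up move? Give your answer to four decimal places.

Per-period risk-free factor R = e^0.02 = 1.0202; dividend-adjusted growth = e^(0.02−0.02) = 1.0000.
Risk-neutral probability p = (1.0000 − 0.75)/(1.15 − 0.75) = 0.2500/0.4000 = 0.6250

p = 0.6250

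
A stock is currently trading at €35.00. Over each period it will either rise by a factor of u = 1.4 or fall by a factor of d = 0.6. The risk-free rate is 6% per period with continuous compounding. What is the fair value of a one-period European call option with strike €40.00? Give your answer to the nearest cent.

€4.89

Risk-neutral probability p = (e^0.06 − 0.6)/(1.4 − 0.6) = 0.4618/0.8000 = 0.5773
Terminal stock prices: S_u = 49, S_d = 21
Terminal payoffs (S − K): max(9, 0) = 9, max(-19, 0) = 0
Node 0 (S = 35): V_0 = e^(−0.06)·[0.5773·9.0000 + 0.4227·0.0000] = 4.8931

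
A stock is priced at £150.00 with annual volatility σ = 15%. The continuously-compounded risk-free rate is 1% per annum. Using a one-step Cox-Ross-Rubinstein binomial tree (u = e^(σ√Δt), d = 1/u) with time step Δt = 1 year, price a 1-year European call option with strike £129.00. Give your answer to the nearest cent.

CRR parameters: u = e^(σ√Δt) = e^(0.15·√1) = 1.1618, d = 1/u = 0.8607
Per-period rate: rΔt = 0.01·1 = 0.01, so R = e^0.01 = 1.0101
Risk-neutral probability p = (e^0.01 − 0.8607)/(1.1618 − 0.8607) = 0.1493/0.3011 = 0.4959
Terminal stock prices: S_u = 174.3, S_d = 129.1
Terminal payoffs (S − K): max(45.28, 0) = 45.28, max(0.1062, 0) = 0.1062
Node 0 (S = 150): V_0 = e^(−0.01)·[0.4959·45.2751 + 0.5041·0.1062] = 22.2836

£22.28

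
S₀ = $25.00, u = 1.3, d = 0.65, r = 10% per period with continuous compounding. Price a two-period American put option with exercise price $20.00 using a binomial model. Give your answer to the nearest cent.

$1.02

Risk-neutral probability p = (e^0.1 − 0.65)/(1.3 − 0.65) = 0.4552/0.6500 = 0.7003
Terminal stock prices: S_uu = 42.25, S_ud = 21.12, S_dd = 10.56
Terminal payoffs (K − S): max(-22.25, 0) = 0, max(-1.125, 0) = 0, max(9.437, 0) = 9.437
Node u (S = 32.5): continuation = e^(−0.1)·[0.7003·0.0000 + 0.2997·0.0000] = 0.0000; exercise value = 0.0000 ≤ continuation, so V_u = 0.0000
Node d (S = 16.25): continuation = e^(−0.1)·[0.7003·0.0000 + 0.2997·9.4375] = 2.5596; exercise value = 3.7500 > continuation, so V_d = 3.7500 (exercise)
Node 0 (S = 25): continuation = e^(−0.1)·[0.7003·0.0000 + 0.2997·3.7500] = 1.0170; exercise value = 0.0000 ≤ continuation, so V_0 = 1.0170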